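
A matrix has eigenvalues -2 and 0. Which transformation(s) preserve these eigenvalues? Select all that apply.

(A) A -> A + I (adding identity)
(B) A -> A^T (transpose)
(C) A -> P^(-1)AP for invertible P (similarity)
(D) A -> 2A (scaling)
B and C

Eigenvalues are preserved by:
1. Similarity transformations: A -> P^(-1)AP (same characteristic polynomial)
2. Transpose: A^T has the same eigenvalues as A

Eigenvalues are NOT preserved by:
- Adding identity: eigenvalues become -2+1, 0+1
- Scaling: eigenvalues become -4, 0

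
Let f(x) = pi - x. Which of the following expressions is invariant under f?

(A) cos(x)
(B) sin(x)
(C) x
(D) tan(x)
B

For f(x) = pi - x:
sin(pi - x) = sin(x), so sine is invariant under this transformation.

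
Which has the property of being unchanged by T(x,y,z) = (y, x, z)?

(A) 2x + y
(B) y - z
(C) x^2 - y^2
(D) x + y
D

Apply T(x,y,z) = (y, x, z) to each option, i.e. replace (x, y, z) by the transformed coordinates.
Substitute the transformed coordinates into each option and compare with the original:
(A) 2x + y  ->  2(y) + (x) = x + 2y   [differs from 2x + y: not invariant]
(B) y - z  ->  (x) - (z) = x - z   [differs from y - z: not invariant]
(C) x^2 - y^2  ->  (y)^2 - (x)^2 = -x^2 + y^2   [differs from x^2 - y^2: not invariant]
(D) x + y  ->  (y) + (x) = x + y   [equals x + y: invariant]

Only option (D), x + y, is unchanged by the transformation.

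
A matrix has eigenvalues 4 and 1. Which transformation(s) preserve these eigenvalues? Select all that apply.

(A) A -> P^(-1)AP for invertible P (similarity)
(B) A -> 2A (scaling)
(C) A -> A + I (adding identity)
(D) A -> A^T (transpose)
A and D

Eigenvalues are preserved by:
1. Similarity transformations: A -> P^(-1)AP (same characteristic polynomial)
2. Transpose: A^T has the same eigenvalues as A

Eigenvalues are NOT preserved by:
- Adding identity: eigenvalues become 4+1, 1+1
- Scaling: eigenvalues become 8, 2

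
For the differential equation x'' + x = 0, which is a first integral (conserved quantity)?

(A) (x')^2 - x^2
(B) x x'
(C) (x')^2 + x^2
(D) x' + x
C

A first integral I satisfies dI/dt = 0 along every solution. Differentiate each option and use the equation of motion:
(A) d/dt[(x')^2 - x^2] = 2x'x'' - 2x x' = -4x x', not identically 0
(B) d/dt[x x'] = (x')^2 + x x'' = (x')^2 - x^2, not identically 0
(C) d/dt[(x')^2 + x^2] = 2x'x'' + 2x x' = 2x'(-x) + 2x x' = 0
(D) d/dt[x' + x] = x'' + x' = -x + x', not identically 0

Only (C) has zero time-derivative. So the energy-like quantity (x')^2 + x^2 is the first integral.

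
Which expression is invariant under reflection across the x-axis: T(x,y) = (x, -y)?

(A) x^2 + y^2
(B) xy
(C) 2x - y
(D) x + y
A

The map is reflection across the x-axis: T(x,y) = (x, -y).
Substitute the transformed coordinates into each option and compare with the original:
(A) x^2 + y^2  ->  (x)^2 + (-y)^2 = x^2 + y^2   [equals x^2 + y^2: invariant]
(B) xy  ->  (x)(-y) = -xy   [differs from xy: not invariant]
(C) 2x - y  ->  2(x) - (-y) = 2x + y   [differs from 2x - y: not invariant]
(D) x + y  ->  (x) + (-y) = x - y   [differs from x + y: not invariant]

Only option (A), x^2 + y^2, is unchanged by the transformation.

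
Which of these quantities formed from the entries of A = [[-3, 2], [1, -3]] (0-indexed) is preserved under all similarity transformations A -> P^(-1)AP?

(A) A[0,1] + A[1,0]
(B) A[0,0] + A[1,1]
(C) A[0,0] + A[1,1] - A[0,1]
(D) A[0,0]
B

A[0,0] + A[1,1] is the trace of A. By the cyclic property of the trace, tr(P^(-1)AP) = tr(APP^(-1)) = tr(A), so it is the same for every matrix similar to A.

The other combinations are not similarity invariants. For example, take P = [[1, 1], [1, 2]] (det P = 1), so P^(-1) = [[2, -1], [-1, 1]] and
B = P^(-1)AP = [[0, 7], [-1, -6]].
Evaluating each option on A and on B:
(A) A[0,1] + A[1,0]: 3 for A, 6 for B -> changes
(B) A[0,0] + A[1,1]: -6 for A, -6 for B -> unchanged
(C) A[0,0] + A[1,1] - A[0,1]: -8 for A, -13 for B -> changes
(D) A[0,0]: -3 for A, 0 for B -> changes

Only (B) A[0,0] + A[1,1] = -6 survives (and it does so for every P, not just this one), so it is the invariant.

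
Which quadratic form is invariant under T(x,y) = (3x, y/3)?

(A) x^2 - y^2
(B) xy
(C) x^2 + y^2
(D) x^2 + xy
B

T multiplies x by 3 and divides y by 3.
Substitute the transformed coordinates into each option and compare with the original:
(A) x^2 - y^2  ->  (3x)^2 - (y/3)^2 = 9x^2 - y^2/9   [differs from x^2 - y^2: not invariant]
(B) xy  ->  (3x)(y/3) = xy   [equals xy: invariant]
(C) x^2 + y^2  ->  (3x)^2 + (y/3)^2 = 9x^2 + y^2/9   [differs from x^2 + y^2: not invariant]
(D) x^2 + xy  ->  (3x)^2 + (3x)(y/3) = 9x^2 + xy   [differs from x^2 + xy: not invariant]

Only option (B), xy, is unchanged by the transformation.
The factors 3 and 1/3 cancel only in the pure product xy.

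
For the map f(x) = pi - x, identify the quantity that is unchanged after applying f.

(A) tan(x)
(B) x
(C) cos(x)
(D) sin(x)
D

For f(x) = pi - x:
sin(pi - x) = sin(x), so sine is invariant under this transformation.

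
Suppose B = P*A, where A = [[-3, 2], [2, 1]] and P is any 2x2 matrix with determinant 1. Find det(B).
-7

By the multiplicative property of determinants, det(B) = det(P*A) = det(P) * det(A) = det(A),
so the determinant is invariant under multiplication by any determinant-1 matrix; we just need det(A).

det(A) = (-3)(1) - (2)(2) = -3 - 4 = -7

Therefore det(B) = 1 * (-7) = -7.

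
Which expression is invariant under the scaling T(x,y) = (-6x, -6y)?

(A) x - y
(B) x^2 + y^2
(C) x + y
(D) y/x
D

Under the uniform scaling T(x,y) = (-6x, -6y):
Substitute the transformed coordinates into each option and compare with the original:
(A) x - y  ->  (-6x) - (-6y) = -6x + 6y   [differs from x - y: not invariant]
(B) x^2 + y^2  ->  (-6x)^2 + (-6y)^2 = 36x^2 + 36y^2   [differs from x^2 + y^2: not invariant]
(C) x + y  ->  (-6x) + (-6y) = -6x - 6y   [differs from x + y: not invariant]
(D) y/x  ->  (-6y)/(-6x) = y/x   [equals y/x: invariant]

Only option (D), y/x, is unchanged by the transformation.
The common factor -6 cancels in a ratio of coordinates, while sums, products and sums of squares pick up factors of -6 or 36.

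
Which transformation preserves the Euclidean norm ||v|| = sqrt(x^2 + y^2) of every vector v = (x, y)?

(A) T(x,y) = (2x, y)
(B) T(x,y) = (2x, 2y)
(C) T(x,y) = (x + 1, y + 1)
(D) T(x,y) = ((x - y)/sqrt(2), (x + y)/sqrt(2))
D

A transformation preserves a norm if ||T(v)|| = ||v|| for every v; a single vector where the norm changes rules an option out.

(A) T(x,y) = (2x, y): v = (1, 0) has norm sqrt((1)^2 + (0)^2) = 1, but T(v) = (2, 0) has norm 2 -- not preserved.
(B) T(x,y) = (2x, 2y): v = (1, 0) has norm sqrt((1)^2 + (0)^2) = 1, but T(v) = (2, 0) has norm 2 -- not preserved.
(C) T(x,y) = (x + 1, y + 1): v = (1, 0) has norm sqrt((1)^2 + (0)^2) = 1, but T(v) = (2, 1) has norm sqrt(5) -- not preserved.
(D) T(x,y) = ((x - y)/sqrt(2), (x + y)/sqrt(2)): preserves the norm -- it is an orthogonal map (a rotation/reflection), and (sqrt(2)(x - y)/2)^2 + (sqrt(2)(x + y)/2)^2 simplifies to x^2 + y^2.

Therefore the answer is (D).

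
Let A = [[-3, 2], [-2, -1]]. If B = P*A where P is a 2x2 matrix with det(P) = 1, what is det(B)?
7

By the multiplicative property of determinants, det(B) = det(P*A) = det(P) * det(A) = det(A),
so the determinant is invariant under multiplication by any determinant-1 matrix; we just need det(A).

det(A) = (-3)(-1) - (2)(-2) = 3 - (-4) = 7

Therefore det(B) = 1 * 7 = 7.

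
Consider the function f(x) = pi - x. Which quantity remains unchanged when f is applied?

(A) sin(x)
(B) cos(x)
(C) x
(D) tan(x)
A

For f(x) = pi - x:
sin(pi - x) = sin(x), so sine is invariant under this transformation.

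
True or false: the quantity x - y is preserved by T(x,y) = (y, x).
False

Substitute T(x,y) = (y, x) into the expression and compare with the original.

Original: x - y
After applying T: (y) - (x) = -x + y

This differs from the original x - y (difference: -2x + 2y), so the expression is NOT invariant.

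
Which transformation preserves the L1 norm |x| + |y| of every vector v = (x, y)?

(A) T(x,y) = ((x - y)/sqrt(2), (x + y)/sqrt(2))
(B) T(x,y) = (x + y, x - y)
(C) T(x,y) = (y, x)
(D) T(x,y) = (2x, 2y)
C

A transformation preserves a norm if ||T(v)|| = ||v|| for every v; a single vector where the norm changes rules an option out.

(A) T(x,y) = ((x - y)/sqrt(2), (x + y)/sqrt(2)): v = (1, 0) has norm |1| + |0| = 1, but T(v) = (sqrt(2)/2, sqrt(2)/2) has norm sqrt(2) -- not preserved.
(B) T(x,y) = (x + y, x - y): v = (1, 0) has norm |1| + |0| = 1, but T(v) = (1, 1) has norm 2 -- not preserved.
(C) T(x,y) = (y, x): preserves the norm -- it only permutes the coordinates and/or flips signs, which leaves |x| + |y| unchanged.
(D) T(x,y) = (2x, 2y): v = (1, 0) has norm |1| + |0| = 1, but T(v) = (2, 0) has norm 2 -- not preserved.

Therefore the answer is (C).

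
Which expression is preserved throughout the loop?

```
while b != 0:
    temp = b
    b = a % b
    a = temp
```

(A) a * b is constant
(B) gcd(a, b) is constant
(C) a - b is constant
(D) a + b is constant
B

A loop invariant must hold before the first iteration and be re-established by every execution of the body.

(B) gcd(a, b) is constant: One iteration replaces (a, b) by (b, a mod b). Since a mod b = a - q*b for an integer q, any common divisor of a and b divides b and a mod b, and conversely; hence gcd(b, a mod b) = gcd(a, b). For instance (26, 8) -> (8, 2) keeps gcd = 2. At exit b = 0 and a = gcd of the original inputs.

The other options fail:
(A) a * b is constant: e.g. (a, b) = (26, 8) -> (8, 2): the product goes from 208 to 16.
(C) a - b is constant: e.g. (a, b) = (26, 8) -> (8, 2): the difference goes from 18 to 6.
(D) a + b is constant: e.g. (a, b) = (26, 8) -> (8, 2): the sum goes from 34 to 10.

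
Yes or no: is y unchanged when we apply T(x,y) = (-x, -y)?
No

Substitute T(x,y) = (-x, -y) into the expression and compare with the original.

Original: y
After applying T: (-y) = -y

This differs from the original y (difference: -2y), so the expression is NOT invariant.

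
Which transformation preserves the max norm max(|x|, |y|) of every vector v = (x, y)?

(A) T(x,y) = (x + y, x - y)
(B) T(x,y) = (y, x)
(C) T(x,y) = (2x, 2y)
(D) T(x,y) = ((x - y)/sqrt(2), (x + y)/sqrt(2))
B

A transformation preserves a norm if ||T(v)|| = ||v|| for every v; a single vector where the norm changes rules an option out.

(A) T(x,y) = (x + y, x - y): v = (1, 1) has norm max(|1|, |1|) = 1, but T(v) = (2, 0) has norm 2 -- not preserved.
(B) T(x,y) = (y, x): preserves the norm -- it only permutes the coordinates and/or flips signs, which leaves max(|x|, |y|) unchanged.
(C) T(x,y) = (2x, 2y): v = (1, 0) has norm max(|1|, |0|) = 1, but T(v) = (2, 0) has norm 2 -- not preserved.
(D) T(x,y) = ((x - y)/sqrt(2), (x + y)/sqrt(2)): v = (1, 0) has norm max(|1|, |0|) = 1, but T(v) = (sqrt(2)/2, sqrt(2)/2) has norm sqrt(2)/2 -- not preserved.

Therefore the answer is (B).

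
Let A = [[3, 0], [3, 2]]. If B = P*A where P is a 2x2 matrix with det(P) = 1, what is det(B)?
6

By the multiplicative property of determinants, det(B) = det(P*A) = det(P) * det(A) = det(A),
so the determinant is invariant under multiplication by any determinant-1 matrix; we just need det(A).

det(A) = (3)(2) - (0)(3) = 6 - 0 = 6

Therefore det(B) = 1 * 6 = 6.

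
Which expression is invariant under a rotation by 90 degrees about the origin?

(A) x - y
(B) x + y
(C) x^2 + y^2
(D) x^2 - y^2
C

A rotation by 90 degrees sends (x, y) to (-y, x).
Substitute the transformed coordinates into each option and compare with the original:
(A) x - y  ->  (-y) - (x) = -x - y   [differs from x - y: not invariant]
(B) x + y  ->  (-y) + (x) = x - y   [differs from x + y: not invariant]
(C) x^2 + y^2  ->  (-y)^2 + (x)^2 = x^2 + y^2   [equals x^2 + y^2: invariant]
(D) x^2 - y^2  ->  (-y)^2 - (x)^2 = -x^2 + y^2   [differs from x^2 - y^2: not invariant]

Only option (C), x^2 + y^2, is unchanged by the transformation.
Geometrically, x^2 + y^2 is the squared distance from the origin, which every rotation about the origin preserves.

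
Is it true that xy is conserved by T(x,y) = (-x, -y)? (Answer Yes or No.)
Yes

Substitute T(x,y) = (-x, -y) into the expression and compare with the original.

Original: xy
After applying T: (-x)(-y) = xy

This is identical to the original xy, so the expression is invariant.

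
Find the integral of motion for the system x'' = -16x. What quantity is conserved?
E = (x')^2 + 16x^2

Multiply the equation by x':
x' * x'' = -16x * x'
The left side is d/dt[(x')^2/2] and the right side is d/dt[-16x^2/2], so
d/dt[(x')^2/2 + 16x^2/2] = 0, i.e. (x')^2/2 + 16x^2/2 = constant.
Multiplying by 2, the integral of motion is E = (x')^2 + 16x^2.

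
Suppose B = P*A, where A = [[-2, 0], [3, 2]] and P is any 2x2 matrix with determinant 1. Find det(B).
-4

By the multiplicative property of determinants, det(B) = det(P*A) = det(P) * det(A) = det(A),
so the determinant is invariant under multiplication by any determinant-1 matrix; we just need det(A).

det(A) = (-2)(2) - (0)(3) = -4 - 0 = -4

Therefore det(B) = 1 * (-4) = -4.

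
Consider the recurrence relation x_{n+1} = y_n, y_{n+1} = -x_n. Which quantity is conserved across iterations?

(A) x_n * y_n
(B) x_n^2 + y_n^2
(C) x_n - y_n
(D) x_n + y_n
B

For the recurrence x_{n+1} = y_n, y_{n+1} = -x_n:

x_{n+1}^2 + y_{n+1}^2 = y_n^2 + (-x_n)^2 = x_n^2 + y_n^2
The sum of squares is conserved (like energy in a harmonic oscillator).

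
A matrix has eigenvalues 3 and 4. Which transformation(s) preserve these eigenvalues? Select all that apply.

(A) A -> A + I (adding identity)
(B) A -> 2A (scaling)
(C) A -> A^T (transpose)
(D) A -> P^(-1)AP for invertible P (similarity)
C and D

Eigenvalues are preserved by:
1. Similarity transformations: A -> P^(-1)AP (same characteristic polynomial)
2. Transpose: A^T has the same eigenvalues as A

Eigenvalues are NOT preserved by:
- Adding identity: eigenvalues become 3+1, 4+1
- Scaling: eigenvalues become 6, 8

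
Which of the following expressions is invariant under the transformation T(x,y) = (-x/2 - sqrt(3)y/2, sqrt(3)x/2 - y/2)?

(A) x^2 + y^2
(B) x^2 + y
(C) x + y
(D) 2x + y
A

An expression E(x,y) is invariant under T if E(T(x,y)) = E(x,y). Here T(x,y) = (-x/2 - sqrt(3)y/2, sqrt(3)x/2 - y/2).
Substitute the transformed coordinates into each option and compare with the original:
(A) x^2 + y^2  ->  (-x/2 - sqrt(3)y/2)^2 + (sqrt(3)x/2 - y/2)^2 = x^2 + y^2   [equals x^2 + y^2: invariant]
(B) x^2 + y  ->  (-x/2 - sqrt(3)y/2)^2 + (sqrt(3)x/2 - y/2) = x^2/4 + sqrt(3)xy/2 + sqrt(3)x/2 + 3y^2/4 - y/2   [differs from x^2 + y: not invariant]
(C) x + y  ->  (-x/2 - sqrt(3)y/2) + (sqrt(3)x/2 - y/2) = -x/2 + sqrt(3)x/2 - sqrt(3)y/2 - y/2   [differs from x + y: not invariant]
(D) 2x + y  ->  2(-x/2 - sqrt(3)y/2) + (sqrt(3)x/2 - y/2) = -x + sqrt(3)x/2 - sqrt(3)y - y/2   [differs from 2x + y: not invariant]

Only option (A), x^2 + y^2, is unchanged by the transformation.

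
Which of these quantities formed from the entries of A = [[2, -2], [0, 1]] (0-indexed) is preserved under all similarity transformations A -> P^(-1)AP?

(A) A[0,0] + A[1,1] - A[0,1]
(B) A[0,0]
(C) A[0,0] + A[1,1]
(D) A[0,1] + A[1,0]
C

A[0,0] + A[1,1] is the trace of A. By the cyclic property of the trace, tr(P^(-1)AP) = tr(APP^(-1)) = tr(A), so it is the same for every matrix similar to A.

The other combinations are not similarity invariants. For example, take P = [[1, 1], [1, 2]] (det P = 1), so P^(-1) = [[2, -1], [-1, 1]] and
B = P^(-1)AP = [[-1, -6], [1, 4]].
Evaluating each option on A and on B:
(A) A[0,0] + A[1,1] - A[0,1]: 5 for A, 9 for B -> changes
(B) A[0,0]: 2 for A, -1 for B -> changes
(C) A[0,0] + A[1,1]: 3 for A, 3 for B -> unchanged
(D) A[0,1] + A[1,0]: -2 for A, -5 for B -> changes

Only (C) A[0,0] + A[1,1] = 3 survives (and it does so for every P, not just this one), so it is the invariant.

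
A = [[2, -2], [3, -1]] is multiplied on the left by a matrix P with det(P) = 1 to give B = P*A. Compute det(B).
4

By the multiplicative property of determinants, det(B) = det(P*A) = det(P) * det(A) = det(A),
so the determinant is invariant under multiplication by any determinant-1 matrix; we just need det(A).

det(A) = (2)(-1) - (-2)(3) = -2 - (-6) = 4

Therefore det(B) = 1 * 4 = 4.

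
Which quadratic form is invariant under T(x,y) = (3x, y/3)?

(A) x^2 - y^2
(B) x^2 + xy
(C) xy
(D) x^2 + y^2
C

T multiplies x by 3 and divides y by 3.
Substitute the transformed coordinates into each option and compare with the original:
(A) x^2 - y^2  ->  (3x)^2 - (y/3)^2 = 9x^2 - y^2/9   [differs from x^2 - y^2: not invariant]
(B) x^2 + xy  ->  (3x)^2 + (3x)(y/3) = 9x^2 + xy   [differs from x^2 + xy: not invariant]
(C) xy  ->  (3x)(y/3) = xy   [equals xy: invariant]
(D) x^2 + y^2  ->  (3x)^2 + (y/3)^2 = 9x^2 + y^2/9   [differs from x^2 + y^2: not invariant]

Only option (C), xy, is unchanged by the transformation.
The factors 3 and 1/3 cancel only in the pure product xy.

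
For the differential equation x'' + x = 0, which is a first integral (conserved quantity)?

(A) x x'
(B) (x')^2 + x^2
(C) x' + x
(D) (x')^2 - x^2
B

A first integral I satisfies dI/dt = 0 along every solution. Differentiate each option and use the equation of motion:
(A) d/dt[x x'] = (x')^2 + x x'' = (x')^2 - x^2, not identically 0
(B) d/dt[(x')^2 + x^2] = 2x'x'' + 2x x' = 2x'(-x) + 2x x' = 0
(C) d/dt[x' + x] = x'' + x' = -x + x', not identically 0
(D) d/dt[(x')^2 - x^2] = 2x'x'' - 2x x' = -4x x', not identically 0

Only (B) has zero time-derivative. So the energy-like quantity (x')^2 + x^2 is the first integral.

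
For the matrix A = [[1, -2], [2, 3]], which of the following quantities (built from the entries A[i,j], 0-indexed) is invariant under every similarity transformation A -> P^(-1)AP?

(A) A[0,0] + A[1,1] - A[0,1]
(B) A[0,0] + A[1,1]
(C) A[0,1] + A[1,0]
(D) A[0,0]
B

A[0,0] + A[1,1] is the trace of A. By the cyclic property of the trace, tr(P^(-1)AP) = tr(APP^(-1)) = tr(A), so it is the same for every matrix similar to A.

The other combinations are not similarity invariants. For example, take P = [[1, 1], [0, 1]] (det P = 1), so P^(-1) = [[1, -1], [0, 1]] and
B = P^(-1)AP = [[-1, -6], [2, 5]].
Evaluating each option on A and on B:
(A) A[0,0] + A[1,1] - A[0,1]: 6 for A, 10 for B -> changes
(B) A[0,0] + A[1,1]: 4 for A, 4 for B -> unchanged
(C) A[0,1] + A[1,0]: 0 for A, -4 for B -> changes
(D) A[0,0]: 1 for A, -1 for B -> changes

Only (B) A[0,0] + A[1,1] = 4 survives (and it does so for every P, not just this one), so it is the invariant.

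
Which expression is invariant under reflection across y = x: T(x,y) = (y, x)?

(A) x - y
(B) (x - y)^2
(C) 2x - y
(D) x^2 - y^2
B

The map is reflection across y = x: T(x,y) = (y, x).
Substitute the transformed coordinates into each option and compare with the original:
(A) x - y  ->  (y) - (x) = -x + y   [differs from x - y: not invariant]
(B) (x - y)^2  ->  ((y) - (x))^2 = x^2 - 2xy + y^2   [equals (x - y)^2: invariant]
(C) 2x - y  ->  2(y) - (x) = -x + 2y   [differs from 2x - y: not invariant]
(D) x^2 - y^2  ->  (y)^2 - (x)^2 = -x^2 + y^2   [differs from x^2 - y^2: not invariant]

Only option (B), (x - y)^2, is unchanged by the transformation.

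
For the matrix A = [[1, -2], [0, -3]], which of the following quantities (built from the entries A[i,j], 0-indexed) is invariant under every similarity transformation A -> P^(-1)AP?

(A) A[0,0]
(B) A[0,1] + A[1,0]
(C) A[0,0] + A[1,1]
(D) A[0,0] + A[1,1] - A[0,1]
C

A[0,0] + A[1,1] is the trace of A. By the cyclic property of the trace, tr(P^(-1)AP) = tr(APP^(-1)) = tr(A), so it is the same for every matrix similar to A.

The other combinations are not similarity invariants. For example, take P = [[2, 1], [1, 1]] (det P = 1), so P^(-1) = [[1, -1], [-1, 2]] and
B = P^(-1)AP = [[3, 2], [-6, -5]].
Evaluating each option on A and on B:
(A) A[0,0]: 1 for A, 3 for B -> changes
(B) A[0,1] + A[1,0]: -2 for A, -4 for B -> changes
(C) A[0,0] + A[1,1]: -2 for A, -2 for B -> unchanged
(D) A[0,0] + A[1,1] - A[0,1]: 0 for A, -4 for B -> changes

Only (C) A[0,0] + A[1,1] = -2 survives (and it does so for every P, not just this one), so it is the invariant.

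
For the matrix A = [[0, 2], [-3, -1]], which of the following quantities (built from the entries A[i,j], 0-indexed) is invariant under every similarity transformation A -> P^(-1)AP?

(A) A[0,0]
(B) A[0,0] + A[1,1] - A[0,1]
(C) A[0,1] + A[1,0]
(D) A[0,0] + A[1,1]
D

A[0,0] + A[1,1] is the trace of A. By the cyclic property of the trace, tr(P^(-1)AP) = tr(APP^(-1)) = tr(A), so it is the same for every matrix similar to A.

The other combinations are not similarity invariants. For example, take P = [[1, -1], [0, 1]] (det P = 1), so P^(-1) = [[1, 1], [0, 1]] and
B = P^(-1)AP = [[-3, 4], [-3, 2]].
Evaluating each option on A and on B:
(A) A[0,0]: 0 for A, -3 for B -> changes
(B) A[0,0] + A[1,1] - A[0,1]: -3 for A, -5 for B -> changes
(C) A[0,1] + A[1,0]: -1 for A, 1 for B -> changes
(D) A[0,0] + A[1,1]: -1 for A, -1 for B -> unchanged

Only (D) A[0,0] + A[1,1] = -1 survives (and it does so for every P, not just this one), so it is the invariant.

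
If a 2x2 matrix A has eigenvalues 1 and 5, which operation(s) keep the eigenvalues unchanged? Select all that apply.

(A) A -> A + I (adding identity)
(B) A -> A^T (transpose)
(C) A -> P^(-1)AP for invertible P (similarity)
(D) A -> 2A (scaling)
B and C

Eigenvalues are preserved by:
1. Similarity transformations: A -> P^(-1)AP (same characteristic polynomial)
2. Transpose: A^T has the same eigenvalues as A

Eigenvalues are NOT preserved by:
- Adding identity: eigenvalues become 1+1, 5+1
- Scaling: eigenvalues become 2, 10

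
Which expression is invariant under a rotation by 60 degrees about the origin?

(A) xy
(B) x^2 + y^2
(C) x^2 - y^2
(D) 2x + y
B

A rotation by 60 degrees sends (x, y) to (x/2 - sqrt(3)y/2, sqrt(3)x/2 + y/2).
Substitute the transformed coordinates into each option and compare with the original:
(A) xy  ->  (x/2 - sqrt(3)y/2)(sqrt(3)x/2 + y/2) = sqrt(3)x^2/4 - xy/2 - sqrt(3)y^2/4   [differs from xy: not invariant]
(B) x^2 + y^2  ->  (x/2 - sqrt(3)y/2)^2 + (sqrt(3)x/2 + y/2)^2 = x^2 + y^2   [equals x^2 + y^2: invariant]
(C) x^2 - y^2  ->  (x/2 - sqrt(3)y/2)^2 - (sqrt(3)x/2 + y/2)^2 = -x^2/2 - sqrt(3)xy + y^2/2   [differs from x^2 - y^2: not invariant]
(D) 2x + y  ->  2(x/2 - sqrt(3)y/2) + (sqrt(3)x/2 + y/2) = sqrt(3)x/2 + x - sqrt(3)y + y/2   [differs from 2x + y: not invariant]

Only option (B), x^2 + y^2, is unchanged by the transformation.
Geometrically, x^2 + y^2 is the squared distance from the origin, which every rotation about the origin preserves.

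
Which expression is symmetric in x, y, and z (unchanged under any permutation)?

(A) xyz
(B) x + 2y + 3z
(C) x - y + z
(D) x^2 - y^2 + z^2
A

A symmetric expression is unchanged when the variables are permuted; here the transformation to test is the swap (x, y) -> (y, x).
A symmetric expression must survive every permutation; the single swap x <-> y already eliminates the distractors, and the keyed expression is also unchanged by x <-> z and y <-> z (each variable enters it in exactly the same way).
Substitute the transformed coordinates into each option and compare with the original:
(A) xyz  ->  (y)(x)z = xyz   [equals xyz: invariant]
(B) x + 2y + 3z  ->  (y) + 2(x) + 3z = 2x + y + 3z   [differs from x + 2y + 3z: not invariant]
(C) x - y + z  ->  (y) - (x) + z = -x + y + z   [differs from x - y + z: not invariant]
(D) x^2 - y^2 + z^2  ->  (y)^2 - (x)^2 + z^2 = -x^2 + y^2 + z^2   [differs from x^2 - y^2 + z^2: not invariant]

Only option (A), xyz, is unchanged by the transformation.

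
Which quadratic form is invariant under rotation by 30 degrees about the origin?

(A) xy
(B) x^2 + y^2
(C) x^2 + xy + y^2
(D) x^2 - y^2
B

Rotation by 30 degrees sends (x, y) to (sqrt(3)x/2 - y/2, x/2 + sqrt(3)y/2).
Substitute the transformed coordinates into each option and compare with the original:
(A) xy  ->  (sqrt(3)x/2 - y/2)(x/2 + sqrt(3)y/2) = sqrt(3)x^2/4 + xy/2 - sqrt(3)y^2/4   [differs from xy: not invariant]
(B) x^2 + y^2  ->  (sqrt(3)x/2 - y/2)^2 + (x/2 + sqrt(3)y/2)^2 = x^2 + y^2   [equals x^2 + y^2: invariant]
(C) x^2 + xy + y^2  ->  (sqrt(3)x/2 - y/2)^2 + (sqrt(3)x/2 - y/2)(x/2 + sqrt(3)y/2) + (x/2 + sqrt(3)y/2)^2 = sqrt(3)x^2/4 + x^2 + xy/2 - sqrt(3)y^2/4 + y^2   [differs from x^2 + xy + y^2: not invariant]
(D) x^2 - y^2  ->  (sqrt(3)x/2 - y/2)^2 - (x/2 + sqrt(3)y/2)^2 = x^2/2 - sqrt(3)xy - y^2/2   [differs from x^2 - y^2: not invariant]

Only option (B), x^2 + y^2, is unchanged by the transformation.
x^2 + y^2 is the squared distance from the origin, which rotations preserve.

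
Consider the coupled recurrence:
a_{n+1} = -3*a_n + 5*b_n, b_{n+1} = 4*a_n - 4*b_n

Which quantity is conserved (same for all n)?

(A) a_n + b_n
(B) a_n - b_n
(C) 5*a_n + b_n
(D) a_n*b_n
A

Replace a_n by a_{n+1} = -3*a_n + 5*b_n and b_n by b_{n+1} = 4*a_n - 4*b_n in each option and simplify:
(A) a_n + b_n  ->  (-3*a_n + 5*b_n) + (4*a_n - 4*b_n) = a_n + b_n   [conserved]
(B) a_n - b_n  ->  (-3*a_n + 5*b_n) - (4*a_n - 4*b_n) = -7*a_n + 9*b_n   [not conserved]
(C) 5*a_n + b_n  ->  5*(-3*a_n + 5*b_n) + (4*a_n - 4*b_n) = -11*a_n + 21*b_n   [not conserved]
(D) a_n*b_n  ->  (-3*a_n + 5*b_n)*(4*a_n - 4*b_n) = -12*a_n^2 + 32*a_n*b_n - 20*b_n^2   [not conserved]

Only (A) a_n + b_n returns to itself after one step, so it is the conserved quantity.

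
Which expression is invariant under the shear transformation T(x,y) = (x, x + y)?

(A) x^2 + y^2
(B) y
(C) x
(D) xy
C

Under the shear T(x,y) = (x, x + y):
Substitute the transformed coordinates into each option and compare with the original:
(A) x^2 + y^2  ->  (x)^2 + (x + y)^2 = 2x^2 + 2xy + y^2   [differs from x^2 + y^2: not invariant]
(B) y  ->  (x + y) = x + y   [differs from y: not invariant]
(C) x  ->  (x) = x   [equals x: invariant]
(D) xy  ->  (x)(x + y) = x^2 + xy   [differs from xy: not invariant]

Only option (C), x, is unchanged by the transformation.
A vertical shear moves points parallel to the y-axis, so the x-coordinate (and any function of x alone) is unchanged.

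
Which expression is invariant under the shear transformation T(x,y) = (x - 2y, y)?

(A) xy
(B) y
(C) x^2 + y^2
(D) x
B

Under the shear T(x,y) = (x - 2y, y):
Substitute the transformed coordinates into each option and compare with the original:
(A) xy  ->  (x - 2y)(y) = xy - 2y^2   [differs from xy: not invariant]
(B) y  ->  (y) = y   [equals y: invariant]
(C) x^2 + y^2  ->  (x - 2y)^2 + (y)^2 = x^2 - 4xy + 5y^2   [differs from x^2 + y^2: not invariant]
(D) x  ->  (x - 2y) = x - 2y   [differs from x: not invariant]

Only option (B), y, is unchanged by the transformation.
A horizontal shear moves points parallel to the x-axis, so the y-coordinate (and any function of y alone) is unchanged.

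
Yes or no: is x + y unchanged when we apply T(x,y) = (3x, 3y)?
No

Substitute T(x,y) = (3x, 3y) into the expression and compare with the original.

Original: x + y
After applying T: (3x) + (3y) = 3x + 3y

This differs from the original x + y (difference: 2x + 2y), so the expression is NOT invariant.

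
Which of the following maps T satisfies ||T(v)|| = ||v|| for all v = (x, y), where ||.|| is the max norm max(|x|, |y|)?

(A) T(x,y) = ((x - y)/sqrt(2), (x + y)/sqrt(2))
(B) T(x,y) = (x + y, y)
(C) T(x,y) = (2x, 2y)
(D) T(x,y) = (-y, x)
D

A transformation preserves a norm if ||T(v)|| = ||v|| for every v; a single vector where the norm changes rules an option out.

(A) T(x,y) = ((x - y)/sqrt(2), (x + y)/sqrt(2)): v = (1, 0) has norm max(|1|, |0|) = 1, but T(v) = (sqrt(2)/2, sqrt(2)/2) has norm sqrt(2)/2 -- not preserved.
(B) T(x,y) = (x + y, y): v = (1, 1) has norm max(|1|, |1|) = 1, but T(v) = (2, 1) has norm 2 -- not preserved.
(C) T(x,y) = (2x, 2y): v = (1, 0) has norm max(|1|, |0|) = 1, but T(v) = (2, 0) has norm 2 -- not preserved.
(D) T(x,y) = (-y, x): preserves the norm -- it only permutes the coordinates and/or flips signs, which leaves max(|x|, |y|) unchanged.

Therefore the answer is (D).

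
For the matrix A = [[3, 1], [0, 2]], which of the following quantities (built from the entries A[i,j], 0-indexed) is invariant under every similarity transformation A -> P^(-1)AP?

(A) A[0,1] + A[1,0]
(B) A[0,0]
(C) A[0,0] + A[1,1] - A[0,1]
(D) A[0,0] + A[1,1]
D

A[0,0] + A[1,1] is the trace of A. By the cyclic property of the trace, tr(P^(-1)AP) = tr(APP^(-1)) = tr(A), so it is the same for every matrix similar to A.

The other combinations are not similarity invariants. For example, take P = [[2, 1], [1, 1]] (det P = 1), so P^(-1) = [[1, -1], [-1, 2]] and
B = P^(-1)AP = [[5, 2], [-3, 0]].
Evaluating each option on A and on B:
(A) A[0,1] + A[1,0]: 1 for A, -1 for B -> changes
(B) A[0,0]: 3 for A, 5 for B -> changes
(C) A[0,0] + A[1,1] - A[0,1]: 4 for A, 3 for B -> changes
(D) A[0,0] + A[1,1]: 5 for A, 5 for B -> unchanged

Only (D) A[0,0] + A[1,1] = 5 survives (and it does so for every P, not just this one), so it is the invariant.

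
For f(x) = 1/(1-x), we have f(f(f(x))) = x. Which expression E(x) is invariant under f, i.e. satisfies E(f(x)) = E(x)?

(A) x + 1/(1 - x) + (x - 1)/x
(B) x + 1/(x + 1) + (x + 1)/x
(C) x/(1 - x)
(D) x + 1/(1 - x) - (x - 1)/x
A

Replace x by f(x) = 1/(1 - x) in each option and simplify. As a quick numerical cross-check, also compare E(5) with E(f(5)) = E(-1/4).

(A) x + 1/(1 - x) + (x - 1)/x  ->  (1/(1 - x)) + 1/(1 - (1/(1 - x))) + ((1/(1 - x)) - 1)/(1/(1 - x)), which simplifies back to x + 1/(1 - x) + (x - 1)/x; check: E(5) = 111/20, E(-1/4) = 111/20.   [invariant]
(B) x + 1/(x + 1) + (x + 1)/x  ->  (1/(1 - x)) + 1/((1/(1 - x)) + 1) + ((1/(1 - x)) + 1)/(1/(1 - x)) = (-x^3 + 6x^2 - 11x + 7)/(x^2 - 3x + 2); check: E(5) = 191/30 but E(-1/4) = -23/12.   [not invariant]
(C) x/(1 - x)  ->  (1/(1 - x))/(1 - (1/(1 - x))) = -1/x; check: E(5) = -5/4 but E(-1/4) = -1/5.   [not invariant]
(D) x + 1/(1 - x) - (x - 1)/x  ->  (1/(1 - x)) + 1/(1 - (1/(1 - x))) - ((1/(1 - x)) - 1)/(1/(1 - x)) = (x^2(1 - x) - x + (x - 1)^2)/(x(x - 1)); check: E(5) = 79/20 but E(-1/4) = -89/20.   [not invariant]

Only (A) is unchanged. Indeed f(f(x)) = 1/(1 - 1/(1-x)) = (1-x)/(-x) = (x-1)/x, so E(x) = x + f(x) + f(f(x)) is the sum over the whole 3-cycle; applying f just permutes the three terms cyclically (x -> f(x) -> f(f(x)) -> x), leaving the sum unchanged.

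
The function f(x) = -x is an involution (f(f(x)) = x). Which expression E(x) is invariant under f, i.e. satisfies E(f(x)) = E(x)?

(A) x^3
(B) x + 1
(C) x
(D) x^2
D

Replace x by f(x) = -x in each option and simplify. As a quick numerical cross-check, also compare E(3) with E(f(3)) = E(-3).

(A) x^3  ->  (-x)^3 = -x^3; check: E(3) = 27 but E(-3) = -27.   [not invariant]
(B) x + 1  ->  (-x) + 1 = 1 - x; check: E(3) = 4 but E(-3) = -2.   [not invariant]
(C) x  ->  (-x) = -x; check: E(3) = 3 but E(-3) = -3.   [not invariant]
(D) x^2  ->  (-x)^2, which simplifies back to x^2; check: E(3) = 9, E(-3) = 9.   [invariant]

Only (D) is unchanged. E is symmetric under swapping x with f(x) = -x, which is exactly what an involution does.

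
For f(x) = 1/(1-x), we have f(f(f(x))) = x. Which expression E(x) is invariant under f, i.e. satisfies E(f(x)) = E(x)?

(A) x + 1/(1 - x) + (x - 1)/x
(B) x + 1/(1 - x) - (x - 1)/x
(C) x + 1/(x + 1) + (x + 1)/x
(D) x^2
A

Replace x by f(x) = 1/(1 - x) in each option and simplify. As a quick numerical cross-check, also compare E(3) with E(f(3)) = E(-1/2).

(A) x + 1/(1 - x) + (x - 1)/x  ->  (1/(1 - x)) + 1/(1 - (1/(1 - x))) + ((1/(1 - x)) - 1)/(1/(1 - x)), which simplifies back to x + 1/(1 - x) + (x - 1)/x; check: E(3) = 19/6, E(-1/2) = 19/6.   [invariant]
(B) x + 1/(1 - x) - (x - 1)/x  ->  (1/(1 - x)) + 1/(1 - (1/(1 - x))) - ((1/(1 - x)) - 1)/(1/(1 - x)) = (x^2(1 - x) - x + (x - 1)^2)/(x(x - 1)); check: E(3) = 11/6 but E(-1/2) = -17/6.   [not invariant]
(C) x + 1/(x + 1) + (x + 1)/x  ->  (1/(1 - x)) + 1/((1/(1 - x)) + 1) + ((1/(1 - x)) + 1)/(1/(1 - x)) = (-x^3 + 6x^2 - 11x + 7)/(x^2 - 3x + 2); check: E(3) = 55/12 but E(-1/2) = 1/2.   [not invariant]
(D) x^2  ->  (1/(1 - x))^2 = (x - 1)^(-2); check: E(3) = 9 but E(-1/2) = 1/4.   [not invariant]

Only (A) is unchanged. Indeed f(f(x)) = 1/(1 - 1/(1-x)) = (1-x)/(-x) = (x-1)/x, so E(x) = x + f(x) + f(f(x)) is the sum over the whole 3-cycle; applying f just permutes the three terms cyclically (x -> f(x) -> f(f(x)) -> x), leaving the sum unchanged.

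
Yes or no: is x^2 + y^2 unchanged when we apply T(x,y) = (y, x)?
Yes

Substitute T(x,y) = (y, x) into the expression and compare with the original.

Original: x^2 + y^2
After applying T: (y)^2 + (x)^2 = x^2 + y^2

This is identical to the original x^2 + y^2, so the expression is invariant.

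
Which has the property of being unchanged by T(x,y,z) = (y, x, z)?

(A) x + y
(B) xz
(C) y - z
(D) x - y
A

Apply T(x,y,z) = (y, x, z) to each option, i.e. replace (x, y, z) by the transformed coordinates.
Substitute the transformed coordinates into each option and compare with the original:
(A) x + y  ->  (y) + (x) = x + y   [equals x + y: invariant]
(B) xz  ->  (y)(z) = yz   [differs from xz: not invariant]
(C) y - z  ->  (x) - (z) = x - z   [differs from y - z: not invariant]
(D) x - y  ->  (y) - (x) = -x + y   [differs from x - y: not invariant]

Only option (A), x + y, is unchanged by the transformation.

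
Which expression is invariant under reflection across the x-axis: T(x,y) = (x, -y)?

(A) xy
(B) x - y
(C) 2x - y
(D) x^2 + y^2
D

The map is reflection across the x-axis: T(x,y) = (x, -y).
Substitute the transformed coordinates into each option and compare with the original:
(A) xy  ->  (x)(-y) = -xy   [differs from xy: not invariant]
(B) x - y  ->  (x) - (-y) = x + y   [differs from x - y: not invariant]
(C) 2x - y  ->  2(x) - (-y) = 2x + y   [differs from 2x - y: not invariant]
(D) x^2 + y^2  ->  (x)^2 + (-y)^2 = x^2 + y^2   [equals x^2 + y^2: invariant]

Only option (D), x^2 + y^2, is unchanged by the transformation.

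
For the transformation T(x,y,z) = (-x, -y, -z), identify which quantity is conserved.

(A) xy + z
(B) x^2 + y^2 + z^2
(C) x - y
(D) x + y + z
B

Apply T(x,y,z) = (-x, -y, -z) to each option, i.e. replace (x, y, z) by the transformed coordinates.
Substitute the transformed coordinates into each option and compare with the original:
(A) xy + z  ->  (-x)(-y) + (-z) = xy - z   [differs from xy + z: not invariant]
(B) x^2 + y^2 + z^2  ->  (-x)^2 + (-y)^2 + (-z)^2 = x^2 + y^2 + z^2   [equals x^2 + y^2 + z^2: invariant]
(C) x - y  ->  (-x) - (-y) = -x + y   [differs from x - y: not invariant]
(D) x + y + z  ->  (-x) + (-y) + (-z) = -x - y - z   [differs from x + y + z: not invariant]

Only option (B), x^2 + y^2 + z^2, is unchanged by the transformation.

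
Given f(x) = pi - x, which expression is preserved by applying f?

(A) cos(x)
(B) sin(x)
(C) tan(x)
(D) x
B

For f(x) = pi - x:
sin(pi - x) = sin(x), so sine is invariant under this transformation.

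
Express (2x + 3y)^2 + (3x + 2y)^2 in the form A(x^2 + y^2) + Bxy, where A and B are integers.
13(x^2 + y^2) + 24xy

Expanding: (2x + 3y)^2 = 4x^2 + 12xy + 9y^2
(3x + 2y)^2 = 9x^2 + 12xy + 4y^2
Sum = (4+9)(x^2+y^2) + 24xy = 13(x^2 + y^2) + 24xy
This is symmetric in x and y.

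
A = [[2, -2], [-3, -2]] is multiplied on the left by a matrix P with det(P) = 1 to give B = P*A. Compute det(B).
-10

By the multiplicative property of determinants, det(B) = det(P*A) = det(P) * det(A) = det(A),
so the determinant is invariant under multiplication by any determinant-1 matrix; we just need det(A).

det(A) = (2)(-2) - (-2)(-3) = -4 - 6 = -10

Therefore det(B) = 1 * (-10) = -10.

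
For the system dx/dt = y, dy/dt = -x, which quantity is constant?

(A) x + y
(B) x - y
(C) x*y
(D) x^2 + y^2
D

A first integral I satisfies dI/dt = 0 along every solution. Differentiate each option and use the equation of motion:
(A) d/dt[x + y] = y + (-x) = y - x, not identically 0
(B) d/dt[x - y] = y - (-x) = x + y, not identically 0
(C) d/dt[x*y] = (dx/dt)y + x(dy/dt) = y^2 - x^2, not identically 0
(D) d/dt[x^2 + y^2] = 2x*dx/dt + 2y*dy/dt = 2x*y + 2y*(-x) = 0

Only (D) has zero time-derivative. So x^2 + y^2 (the squared radius; trajectories are circles) is the conserved quantity.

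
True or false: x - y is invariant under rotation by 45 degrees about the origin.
False

Applying rotation by 45 degrees: x' = x*cos(45 degrees) - y*sin(45 degrees) = sqrt(2)x/2 - sqrt(2)y/2, y' = x*sin(45 degrees) + y*cos(45 degrees) = sqrt(2)x/2 + sqrt(2)y/2

Substituting into x - y:
(sqrt(2)x/2 - sqrt(2)y/2) - (sqrt(2)x/2 + sqrt(2)y/2)
= -sqrt(2)y

This differs from the original expression x - y, so it is NOT invariant.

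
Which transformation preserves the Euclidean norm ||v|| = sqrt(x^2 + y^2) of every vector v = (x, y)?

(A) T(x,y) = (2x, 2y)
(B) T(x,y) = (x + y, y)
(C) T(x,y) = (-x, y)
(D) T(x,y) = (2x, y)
C

A transformation preserves a norm if ||T(v)|| = ||v|| for every v; a single vector where the norm changes rules an option out.

(A) T(x,y) = (2x, 2y): v = (1, 0) has norm sqrt((1)^2 + (0)^2) = 1, but T(v) = (2, 0) has norm 2 -- not preserved.
(B) T(x,y) = (x + y, y): v = (0, 1) has norm sqrt((0)^2 + (1)^2) = 1, but T(v) = (1, 1) has norm sqrt(2) -- not preserved.
(C) T(x,y) = (-x, y): preserves the norm -- it is an orthogonal map (a rotation/reflection), and (-x)^2 + (y)^2 simplifies to x^2 + y^2.
(D) T(x,y) = (2x, y): v = (1, 0) has norm sqrt((1)^2 + (0)^2) = 1, but T(v) = (2, 0) has norm 2 -- not preserved.

Therefore the answer is (C).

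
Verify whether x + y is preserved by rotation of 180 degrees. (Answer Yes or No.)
No

Applying rotation by 180 degrees: x' = x*cos(180 degrees) - y*sin(180 degrees) = -x, y' = x*sin(180 degrees) + y*cos(180 degrees) = -y

Substituting into x + y:
(-x) + (-y)
= -x - y

This differs from the original expression x + y, so it is NOT invariant.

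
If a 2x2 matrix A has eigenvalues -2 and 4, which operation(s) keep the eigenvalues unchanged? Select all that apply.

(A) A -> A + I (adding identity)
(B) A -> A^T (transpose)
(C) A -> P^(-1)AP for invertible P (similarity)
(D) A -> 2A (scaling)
B and C

Eigenvalues are preserved by:
1. Similarity transformations: A -> P^(-1)AP (same characteristic polynomial)
2. Transpose: A^T has the same eigenvalues as A

Eigenvalues are NOT preserved by:
- Adding identity: eigenvalues become -2+1, 4+1
- Scaling: eigenvalues become -4, 8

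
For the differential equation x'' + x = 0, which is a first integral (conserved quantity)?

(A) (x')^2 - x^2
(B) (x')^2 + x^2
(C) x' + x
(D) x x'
B

A first integral I satisfies dI/dt = 0 along every solution. Differentiate each option and use the equation of motion:
(A) d/dt[(x')^2 - x^2] = 2x'x'' - 2x x' = -4x x', not identically 0
(B) d/dt[(x')^2 + x^2] = 2x'x'' + 2x x' = 2x'(-x) + 2x x' = 0
(C) d/dt[x' + x] = x'' + x' = -x + x', not identically 0
(D) d/dt[x x'] = (x')^2 + x x'' = (x')^2 - x^2, not identically 0

Only (B) has zero time-derivative. So the energy-like quantity (x')^2 + x^2 is the first integral.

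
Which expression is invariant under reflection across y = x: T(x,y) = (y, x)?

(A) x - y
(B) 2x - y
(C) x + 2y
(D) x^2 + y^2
D

The map is reflection across y = x: T(x,y) = (y, x).
Substitute the transformed coordinates into each option and compare with the original:
(A) x - y  ->  (y) - (x) = -x + y   [differs from x - y: not invariant]
(B) 2x - y  ->  2(y) - (x) = -x + 2y   [differs from 2x - y: not invariant]
(C) x + 2y  ->  (y) + 2(x) = 2x + y   [differs from x + 2y: not invariant]
(D) x^2 + y^2  ->  (y)^2 + (x)^2 = x^2 + y^2   [equals x^2 + y^2: invariant]

Only option (D), x^2 + y^2, is unchanged by the transformation.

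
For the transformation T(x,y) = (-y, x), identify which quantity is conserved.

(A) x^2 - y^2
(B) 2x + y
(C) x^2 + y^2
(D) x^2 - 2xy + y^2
C

An expression E(x,y) is invariant under T if E(T(x,y)) = E(x,y). Here T(x,y) = (-y, x).
Substitute the transformed coordinates into each option and compare with the original:
(A) x^2 - y^2  ->  (-y)^2 - (x)^2 = -x^2 + y^2   [differs from x^2 - y^2: not invariant]
(B) 2x + y  ->  2(-y) + (x) = x - 2y   [differs from 2x + y: not invariant]
(C) x^2 + y^2  ->  (-y)^2 + (x)^2 = x^2 + y^2   [equals x^2 + y^2: invariant]
(D) x^2 - 2xy + y^2  ->  (-y)^2 - 2(-y)(x) + (x)^2 = x^2 + 2xy + y^2   [differs from x^2 - 2xy + y^2: not invariant]

Only option (C), x^2 + y^2, is unchanged by the transformation.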